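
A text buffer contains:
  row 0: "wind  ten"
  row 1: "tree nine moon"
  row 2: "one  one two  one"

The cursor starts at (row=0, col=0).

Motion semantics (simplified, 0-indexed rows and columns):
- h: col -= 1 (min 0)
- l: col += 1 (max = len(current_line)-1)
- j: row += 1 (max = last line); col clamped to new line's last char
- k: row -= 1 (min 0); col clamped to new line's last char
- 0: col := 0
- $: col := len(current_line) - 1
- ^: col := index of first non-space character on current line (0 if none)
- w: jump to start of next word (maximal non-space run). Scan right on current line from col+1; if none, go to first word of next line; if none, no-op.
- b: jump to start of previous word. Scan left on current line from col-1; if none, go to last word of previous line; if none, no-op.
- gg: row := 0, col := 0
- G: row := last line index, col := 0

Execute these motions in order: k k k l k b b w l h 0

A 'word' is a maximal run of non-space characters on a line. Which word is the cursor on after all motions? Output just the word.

After 1 (k): row=0 col=0 char='w'
After 2 (k): row=0 col=0 char='w'
After 3 (k): row=0 col=0 char='w'
After 4 (l): row=0 col=1 char='i'
After 5 (k): row=0 col=1 char='i'
After 6 (b): row=0 col=0 char='w'
After 7 (b): row=0 col=0 char='w'
After 8 (w): row=0 col=6 char='t'
After 9 (l): row=0 col=7 char='e'
After 10 (h): row=0 col=6 char='t'
After 11 (0): row=0 col=0 char='w'

Answer: wind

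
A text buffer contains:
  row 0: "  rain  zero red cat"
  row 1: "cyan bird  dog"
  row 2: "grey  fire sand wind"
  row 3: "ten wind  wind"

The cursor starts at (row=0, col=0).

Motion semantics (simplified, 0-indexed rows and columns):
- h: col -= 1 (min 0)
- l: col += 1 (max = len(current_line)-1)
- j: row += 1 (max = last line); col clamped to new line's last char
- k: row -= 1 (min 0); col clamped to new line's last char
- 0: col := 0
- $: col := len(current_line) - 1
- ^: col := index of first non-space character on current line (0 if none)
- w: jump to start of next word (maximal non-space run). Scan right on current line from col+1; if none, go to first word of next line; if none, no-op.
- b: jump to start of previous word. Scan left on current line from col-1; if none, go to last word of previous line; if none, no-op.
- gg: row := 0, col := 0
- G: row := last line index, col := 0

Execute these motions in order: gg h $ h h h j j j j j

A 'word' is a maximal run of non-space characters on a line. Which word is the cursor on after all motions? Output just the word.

Answer: wind

Derivation:
After 1 (gg): row=0 col=0 char='_'
After 2 (h): row=0 col=0 char='_'
After 3 ($): row=0 col=19 char='t'
After 4 (h): row=0 col=18 char='a'
After 5 (h): row=0 col=17 char='c'
After 6 (h): row=0 col=16 char='_'
After 7 (j): row=1 col=13 char='g'
After 8 (j): row=2 col=13 char='n'
After 9 (j): row=3 col=13 char='d'
After 10 (j): row=3 col=13 char='d'
After 11 (j): row=3 col=13 char='d'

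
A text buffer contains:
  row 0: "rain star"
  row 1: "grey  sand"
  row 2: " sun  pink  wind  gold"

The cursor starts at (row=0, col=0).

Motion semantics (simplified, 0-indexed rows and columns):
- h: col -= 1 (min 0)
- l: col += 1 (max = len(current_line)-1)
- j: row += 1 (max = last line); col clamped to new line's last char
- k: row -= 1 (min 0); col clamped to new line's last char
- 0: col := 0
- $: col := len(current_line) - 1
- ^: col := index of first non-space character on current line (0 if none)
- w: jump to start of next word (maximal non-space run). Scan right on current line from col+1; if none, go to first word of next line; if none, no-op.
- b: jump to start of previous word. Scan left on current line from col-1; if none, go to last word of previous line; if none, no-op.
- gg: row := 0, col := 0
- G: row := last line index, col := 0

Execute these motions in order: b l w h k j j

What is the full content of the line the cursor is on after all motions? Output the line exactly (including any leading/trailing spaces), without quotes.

Answer:  sun  pink  wind  gold

Derivation:
After 1 (b): row=0 col=0 char='r'
After 2 (l): row=0 col=1 char='a'
After 3 (w): row=0 col=5 char='s'
After 4 (h): row=0 col=4 char='_'
After 5 (k): row=0 col=4 char='_'
After 6 (j): row=1 col=4 char='_'
After 7 (j): row=2 col=4 char='_'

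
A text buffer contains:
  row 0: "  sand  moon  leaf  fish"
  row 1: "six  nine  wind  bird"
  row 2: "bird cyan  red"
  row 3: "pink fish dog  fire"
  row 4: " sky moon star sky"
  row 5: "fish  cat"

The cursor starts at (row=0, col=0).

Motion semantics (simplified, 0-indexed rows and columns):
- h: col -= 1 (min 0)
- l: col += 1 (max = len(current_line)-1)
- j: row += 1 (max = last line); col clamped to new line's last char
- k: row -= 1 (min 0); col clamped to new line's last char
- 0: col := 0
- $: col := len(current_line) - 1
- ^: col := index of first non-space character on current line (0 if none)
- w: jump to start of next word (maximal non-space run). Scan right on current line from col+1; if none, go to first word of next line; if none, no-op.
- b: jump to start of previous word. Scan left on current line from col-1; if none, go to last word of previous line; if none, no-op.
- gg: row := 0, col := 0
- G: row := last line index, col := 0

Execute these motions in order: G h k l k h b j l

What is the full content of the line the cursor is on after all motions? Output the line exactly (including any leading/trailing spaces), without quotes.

After 1 (G): row=5 col=0 char='f'
After 2 (h): row=5 col=0 char='f'
After 3 (k): row=4 col=0 char='_'
After 4 (l): row=4 col=1 char='s'
After 5 (k): row=3 col=1 char='i'
After 6 (h): row=3 col=0 char='p'
After 7 (b): row=2 col=11 char='r'
After 8 (j): row=3 col=11 char='o'
After 9 (l): row=3 col=12 char='g'

Answer: pink fish dog  fire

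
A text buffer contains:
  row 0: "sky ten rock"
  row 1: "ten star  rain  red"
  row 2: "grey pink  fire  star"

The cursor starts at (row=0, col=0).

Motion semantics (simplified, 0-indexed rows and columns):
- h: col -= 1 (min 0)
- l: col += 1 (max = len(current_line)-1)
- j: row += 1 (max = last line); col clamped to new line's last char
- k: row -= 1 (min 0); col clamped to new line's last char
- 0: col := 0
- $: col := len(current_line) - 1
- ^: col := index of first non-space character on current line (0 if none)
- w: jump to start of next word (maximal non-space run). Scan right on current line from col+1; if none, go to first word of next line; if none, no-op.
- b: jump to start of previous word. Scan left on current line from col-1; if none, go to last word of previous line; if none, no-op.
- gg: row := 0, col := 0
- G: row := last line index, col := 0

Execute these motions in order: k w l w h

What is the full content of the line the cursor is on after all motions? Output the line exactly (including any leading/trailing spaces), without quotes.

After 1 (k): row=0 col=0 char='s'
After 2 (w): row=0 col=4 char='t'
After 3 (l): row=0 col=5 char='e'
After 4 (w): row=0 col=8 char='r'
After 5 (h): row=0 col=7 char='_'

Answer: sky ten rock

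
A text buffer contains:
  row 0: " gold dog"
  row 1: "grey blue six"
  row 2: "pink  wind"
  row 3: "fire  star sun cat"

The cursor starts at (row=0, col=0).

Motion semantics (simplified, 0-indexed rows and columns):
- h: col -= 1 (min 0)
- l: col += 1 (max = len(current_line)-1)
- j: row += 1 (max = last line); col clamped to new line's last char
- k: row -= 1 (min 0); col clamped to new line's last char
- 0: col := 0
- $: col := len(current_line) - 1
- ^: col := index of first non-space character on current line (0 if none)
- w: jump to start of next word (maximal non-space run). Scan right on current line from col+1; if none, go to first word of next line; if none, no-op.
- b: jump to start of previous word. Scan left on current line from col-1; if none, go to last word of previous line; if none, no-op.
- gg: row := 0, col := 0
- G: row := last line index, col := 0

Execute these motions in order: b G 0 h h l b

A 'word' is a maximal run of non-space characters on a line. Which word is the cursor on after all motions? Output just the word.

After 1 (b): row=0 col=0 char='_'
After 2 (G): row=3 col=0 char='f'
After 3 (0): row=3 col=0 char='f'
After 4 (h): row=3 col=0 char='f'
After 5 (h): row=3 col=0 char='f'
After 6 (l): row=3 col=1 char='i'
After 7 (b): row=3 col=0 char='f'

Answer: fire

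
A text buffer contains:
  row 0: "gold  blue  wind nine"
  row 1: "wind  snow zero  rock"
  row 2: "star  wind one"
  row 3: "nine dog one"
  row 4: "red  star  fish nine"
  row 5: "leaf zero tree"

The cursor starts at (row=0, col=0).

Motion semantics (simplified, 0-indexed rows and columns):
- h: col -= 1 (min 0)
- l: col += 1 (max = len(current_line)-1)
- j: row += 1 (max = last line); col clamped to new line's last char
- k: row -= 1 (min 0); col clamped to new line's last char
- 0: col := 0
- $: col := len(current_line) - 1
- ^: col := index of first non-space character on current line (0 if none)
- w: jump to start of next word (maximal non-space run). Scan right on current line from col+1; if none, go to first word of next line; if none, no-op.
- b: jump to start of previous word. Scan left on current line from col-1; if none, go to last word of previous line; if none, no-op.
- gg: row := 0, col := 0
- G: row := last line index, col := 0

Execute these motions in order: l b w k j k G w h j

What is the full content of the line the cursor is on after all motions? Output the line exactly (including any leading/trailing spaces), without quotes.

After 1 (l): row=0 col=1 char='o'
After 2 (b): row=0 col=0 char='g'
After 3 (w): row=0 col=6 char='b'
After 4 (k): row=0 col=6 char='b'
After 5 (j): row=1 col=6 char='s'
After 6 (k): row=0 col=6 char='b'
After 7 (G): row=5 col=0 char='l'
After 8 (w): row=5 col=5 char='z'
After 9 (h): row=5 col=4 char='_'
After 10 (j): row=5 col=4 char='_'

Answer: leaf zero tree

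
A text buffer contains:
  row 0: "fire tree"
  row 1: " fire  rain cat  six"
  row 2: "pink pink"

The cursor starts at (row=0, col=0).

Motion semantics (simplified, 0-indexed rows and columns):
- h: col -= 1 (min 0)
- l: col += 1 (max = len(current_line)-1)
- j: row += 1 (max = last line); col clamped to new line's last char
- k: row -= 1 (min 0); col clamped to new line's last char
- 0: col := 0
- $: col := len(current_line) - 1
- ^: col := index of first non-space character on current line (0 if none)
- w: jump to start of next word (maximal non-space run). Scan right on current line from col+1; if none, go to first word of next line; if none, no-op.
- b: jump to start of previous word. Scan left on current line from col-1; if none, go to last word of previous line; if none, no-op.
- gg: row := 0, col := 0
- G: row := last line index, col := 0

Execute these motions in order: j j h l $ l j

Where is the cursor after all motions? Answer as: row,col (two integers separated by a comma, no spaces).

After 1 (j): row=1 col=0 char='_'
After 2 (j): row=2 col=0 char='p'
After 3 (h): row=2 col=0 char='p'
After 4 (l): row=2 col=1 char='i'
After 5 ($): row=2 col=8 char='k'
After 6 (l): row=2 col=8 char='k'
After 7 (j): row=2 col=8 char='k'

Answer: 2,8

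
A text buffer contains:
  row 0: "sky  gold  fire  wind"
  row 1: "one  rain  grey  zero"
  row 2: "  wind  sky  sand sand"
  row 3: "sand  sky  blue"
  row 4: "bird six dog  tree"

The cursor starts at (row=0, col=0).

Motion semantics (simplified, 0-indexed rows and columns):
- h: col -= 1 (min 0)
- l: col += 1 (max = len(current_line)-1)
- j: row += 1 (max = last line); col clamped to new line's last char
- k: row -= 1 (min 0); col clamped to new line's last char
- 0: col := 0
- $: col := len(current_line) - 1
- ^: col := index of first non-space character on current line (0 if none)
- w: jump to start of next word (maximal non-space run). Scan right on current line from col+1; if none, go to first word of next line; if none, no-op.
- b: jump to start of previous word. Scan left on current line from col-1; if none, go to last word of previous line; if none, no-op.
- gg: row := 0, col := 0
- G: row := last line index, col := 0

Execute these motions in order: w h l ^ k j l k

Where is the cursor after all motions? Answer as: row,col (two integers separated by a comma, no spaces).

Answer: 0,1

Derivation:
After 1 (w): row=0 col=5 char='g'
After 2 (h): row=0 col=4 char='_'
After 3 (l): row=0 col=5 char='g'
After 4 (^): row=0 col=0 char='s'
After 5 (k): row=0 col=0 char='s'
After 6 (j): row=1 col=0 char='o'
After 7 (l): row=1 col=1 char='n'
After 8 (k): row=0 col=1 char='k'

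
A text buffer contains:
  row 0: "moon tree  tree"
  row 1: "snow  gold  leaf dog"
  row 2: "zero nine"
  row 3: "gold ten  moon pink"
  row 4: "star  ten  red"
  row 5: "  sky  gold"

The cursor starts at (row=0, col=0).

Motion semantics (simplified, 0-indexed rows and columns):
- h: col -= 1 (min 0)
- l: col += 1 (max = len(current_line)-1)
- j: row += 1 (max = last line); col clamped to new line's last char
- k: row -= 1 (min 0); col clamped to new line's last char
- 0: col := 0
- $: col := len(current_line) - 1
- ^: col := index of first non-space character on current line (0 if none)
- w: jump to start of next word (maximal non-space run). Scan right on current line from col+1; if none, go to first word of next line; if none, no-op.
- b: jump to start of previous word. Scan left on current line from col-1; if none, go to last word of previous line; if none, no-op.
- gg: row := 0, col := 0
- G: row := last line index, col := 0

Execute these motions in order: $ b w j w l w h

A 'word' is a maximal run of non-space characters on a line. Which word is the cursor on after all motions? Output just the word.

Answer: gold

Derivation:
After 1 ($): row=0 col=14 char='e'
After 2 (b): row=0 col=11 char='t'
After 3 (w): row=1 col=0 char='s'
After 4 (j): row=2 col=0 char='z'
After 5 (w): row=2 col=5 char='n'
After 6 (l): row=2 col=6 char='i'
After 7 (w): row=3 col=0 char='g'
After 8 (h): row=3 col=0 char='g'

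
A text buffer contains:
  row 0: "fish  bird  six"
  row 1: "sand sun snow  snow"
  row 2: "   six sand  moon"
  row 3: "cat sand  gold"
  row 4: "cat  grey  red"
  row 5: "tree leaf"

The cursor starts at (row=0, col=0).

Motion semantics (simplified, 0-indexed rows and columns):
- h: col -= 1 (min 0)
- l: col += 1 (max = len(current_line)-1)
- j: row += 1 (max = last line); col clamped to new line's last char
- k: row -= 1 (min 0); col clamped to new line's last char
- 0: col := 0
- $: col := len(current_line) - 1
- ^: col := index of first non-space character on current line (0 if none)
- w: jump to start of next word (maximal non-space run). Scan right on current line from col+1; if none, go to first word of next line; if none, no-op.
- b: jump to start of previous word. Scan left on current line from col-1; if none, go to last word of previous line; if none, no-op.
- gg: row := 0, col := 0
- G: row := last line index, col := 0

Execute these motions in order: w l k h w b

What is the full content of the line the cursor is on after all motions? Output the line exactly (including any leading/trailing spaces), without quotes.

After 1 (w): row=0 col=6 char='b'
After 2 (l): row=0 col=7 char='i'
After 3 (k): row=0 col=7 char='i'
After 4 (h): row=0 col=6 char='b'
After 5 (w): row=0 col=12 char='s'
After 6 (b): row=0 col=6 char='b'

Answer: fish  bird  six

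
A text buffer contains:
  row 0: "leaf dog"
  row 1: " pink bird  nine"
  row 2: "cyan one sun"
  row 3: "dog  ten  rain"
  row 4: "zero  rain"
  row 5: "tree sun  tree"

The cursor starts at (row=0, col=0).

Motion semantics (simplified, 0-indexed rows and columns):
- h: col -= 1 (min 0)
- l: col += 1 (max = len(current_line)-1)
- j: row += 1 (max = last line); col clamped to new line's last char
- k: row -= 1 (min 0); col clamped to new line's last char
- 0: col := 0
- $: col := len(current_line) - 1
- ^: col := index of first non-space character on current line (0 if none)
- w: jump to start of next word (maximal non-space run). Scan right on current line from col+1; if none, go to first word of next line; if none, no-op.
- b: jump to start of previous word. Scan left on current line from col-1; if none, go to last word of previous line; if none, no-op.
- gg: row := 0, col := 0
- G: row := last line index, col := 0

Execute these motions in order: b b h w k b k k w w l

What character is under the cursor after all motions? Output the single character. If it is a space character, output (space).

Answer: i

Derivation:
After 1 (b): row=0 col=0 char='l'
After 2 (b): row=0 col=0 char='l'
After 3 (h): row=0 col=0 char='l'
After 4 (w): row=0 col=5 char='d'
After 5 (k): row=0 col=5 char='d'
After 6 (b): row=0 col=0 char='l'
After 7 (k): row=0 col=0 char='l'
After 8 (k): row=0 col=0 char='l'
After 9 (w): row=0 col=5 char='d'
After 10 (w): row=1 col=1 char='p'
After 11 (l): row=1 col=2 char='i'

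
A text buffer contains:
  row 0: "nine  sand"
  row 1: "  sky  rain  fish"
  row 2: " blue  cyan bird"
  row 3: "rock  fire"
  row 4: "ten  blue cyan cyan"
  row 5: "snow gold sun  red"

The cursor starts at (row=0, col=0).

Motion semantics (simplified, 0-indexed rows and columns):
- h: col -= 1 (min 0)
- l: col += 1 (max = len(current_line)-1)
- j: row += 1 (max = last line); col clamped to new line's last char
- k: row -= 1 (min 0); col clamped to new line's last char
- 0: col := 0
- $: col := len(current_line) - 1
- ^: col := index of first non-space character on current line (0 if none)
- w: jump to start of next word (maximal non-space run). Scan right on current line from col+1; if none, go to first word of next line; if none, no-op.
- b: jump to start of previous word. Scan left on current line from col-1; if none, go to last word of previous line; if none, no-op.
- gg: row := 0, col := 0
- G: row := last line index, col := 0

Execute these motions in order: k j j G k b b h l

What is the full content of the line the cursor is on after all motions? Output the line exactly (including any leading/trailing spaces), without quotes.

After 1 (k): row=0 col=0 char='n'
After 2 (j): row=1 col=0 char='_'
After 3 (j): row=2 col=0 char='_'
After 4 (G): row=5 col=0 char='s'
After 5 (k): row=4 col=0 char='t'
After 6 (b): row=3 col=6 char='f'
After 7 (b): row=3 col=0 char='r'
After 8 (h): row=3 col=0 char='r'
After 9 (l): row=3 col=1 char='o'

Answer: rock  fire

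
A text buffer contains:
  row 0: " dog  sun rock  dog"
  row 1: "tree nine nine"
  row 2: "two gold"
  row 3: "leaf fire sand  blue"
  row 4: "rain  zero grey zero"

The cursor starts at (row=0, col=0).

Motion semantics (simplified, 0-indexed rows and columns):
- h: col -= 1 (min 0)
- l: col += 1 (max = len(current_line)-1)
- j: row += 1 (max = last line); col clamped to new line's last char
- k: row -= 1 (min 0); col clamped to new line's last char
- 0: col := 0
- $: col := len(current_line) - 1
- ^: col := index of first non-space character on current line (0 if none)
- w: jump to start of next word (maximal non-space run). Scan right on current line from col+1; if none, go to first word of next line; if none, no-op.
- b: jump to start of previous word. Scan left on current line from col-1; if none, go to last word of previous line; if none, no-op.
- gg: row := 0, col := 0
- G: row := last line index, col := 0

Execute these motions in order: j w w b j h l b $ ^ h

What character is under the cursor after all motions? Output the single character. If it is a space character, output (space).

Answer: t

Derivation:
After 1 (j): row=1 col=0 char='t'
After 2 (w): row=1 col=5 char='n'
After 3 (w): row=1 col=10 char='n'
After 4 (b): row=1 col=5 char='n'
After 5 (j): row=2 col=5 char='o'
After 6 (h): row=2 col=4 char='g'
After 7 (l): row=2 col=5 char='o'
After 8 (b): row=2 col=4 char='g'
After 9 ($): row=2 col=7 char='d'
After 10 (^): row=2 col=0 char='t'
After 11 (h): row=2 col=0 char='t'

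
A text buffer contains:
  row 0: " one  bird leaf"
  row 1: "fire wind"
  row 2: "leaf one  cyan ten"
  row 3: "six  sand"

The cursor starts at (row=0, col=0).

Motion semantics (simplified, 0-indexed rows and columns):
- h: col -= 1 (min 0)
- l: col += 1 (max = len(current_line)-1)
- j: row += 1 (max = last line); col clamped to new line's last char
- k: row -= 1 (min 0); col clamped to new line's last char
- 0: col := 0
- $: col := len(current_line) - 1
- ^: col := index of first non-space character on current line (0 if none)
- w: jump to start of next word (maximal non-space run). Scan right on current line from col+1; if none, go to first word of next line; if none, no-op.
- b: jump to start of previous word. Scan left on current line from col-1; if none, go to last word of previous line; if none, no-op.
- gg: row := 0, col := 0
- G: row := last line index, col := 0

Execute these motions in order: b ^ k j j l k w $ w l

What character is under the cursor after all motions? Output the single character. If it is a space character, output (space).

Answer: e

Derivation:
After 1 (b): row=0 col=0 char='_'
After 2 (^): row=0 col=1 char='o'
After 3 (k): row=0 col=1 char='o'
After 4 (j): row=1 col=1 char='i'
After 5 (j): row=2 col=1 char='e'
After 6 (l): row=2 col=2 char='a'
After 7 (k): row=1 col=2 char='r'
After 8 (w): row=1 col=5 char='w'
After 9 ($): row=1 col=8 char='d'
After 10 (w): row=2 col=0 char='l'
After 11 (l): row=2 col=1 char='e'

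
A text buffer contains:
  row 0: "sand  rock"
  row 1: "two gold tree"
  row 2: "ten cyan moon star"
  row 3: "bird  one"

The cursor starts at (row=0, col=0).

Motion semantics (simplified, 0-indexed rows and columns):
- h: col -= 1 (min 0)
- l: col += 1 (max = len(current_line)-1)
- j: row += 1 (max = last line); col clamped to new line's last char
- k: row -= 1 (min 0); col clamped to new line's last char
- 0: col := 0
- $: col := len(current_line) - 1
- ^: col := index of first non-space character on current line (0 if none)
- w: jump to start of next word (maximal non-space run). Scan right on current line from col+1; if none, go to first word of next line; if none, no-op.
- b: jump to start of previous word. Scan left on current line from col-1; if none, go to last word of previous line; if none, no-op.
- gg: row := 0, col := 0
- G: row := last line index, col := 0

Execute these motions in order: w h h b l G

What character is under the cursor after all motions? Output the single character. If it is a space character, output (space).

After 1 (w): row=0 col=6 char='r'
After 2 (h): row=0 col=5 char='_'
After 3 (h): row=0 col=4 char='_'
After 4 (b): row=0 col=0 char='s'
After 5 (l): row=0 col=1 char='a'
After 6 (G): row=3 col=0 char='b'

Answer: b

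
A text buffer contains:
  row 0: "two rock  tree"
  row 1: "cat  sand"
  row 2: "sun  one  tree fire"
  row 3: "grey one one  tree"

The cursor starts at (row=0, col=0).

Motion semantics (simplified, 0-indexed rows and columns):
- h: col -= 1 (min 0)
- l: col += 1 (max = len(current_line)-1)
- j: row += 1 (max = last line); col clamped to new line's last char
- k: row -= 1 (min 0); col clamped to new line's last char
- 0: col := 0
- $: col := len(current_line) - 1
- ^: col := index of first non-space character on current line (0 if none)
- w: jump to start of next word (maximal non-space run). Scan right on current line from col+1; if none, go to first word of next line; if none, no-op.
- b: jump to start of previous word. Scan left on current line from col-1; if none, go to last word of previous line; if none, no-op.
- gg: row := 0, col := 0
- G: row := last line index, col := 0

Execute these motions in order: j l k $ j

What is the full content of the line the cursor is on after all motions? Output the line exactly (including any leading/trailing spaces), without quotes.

Answer: cat  sand

Derivation:
After 1 (j): row=1 col=0 char='c'
After 2 (l): row=1 col=1 char='a'
After 3 (k): row=0 col=1 char='w'
After 4 ($): row=0 col=13 char='e'
After 5 (j): row=1 col=8 char='d'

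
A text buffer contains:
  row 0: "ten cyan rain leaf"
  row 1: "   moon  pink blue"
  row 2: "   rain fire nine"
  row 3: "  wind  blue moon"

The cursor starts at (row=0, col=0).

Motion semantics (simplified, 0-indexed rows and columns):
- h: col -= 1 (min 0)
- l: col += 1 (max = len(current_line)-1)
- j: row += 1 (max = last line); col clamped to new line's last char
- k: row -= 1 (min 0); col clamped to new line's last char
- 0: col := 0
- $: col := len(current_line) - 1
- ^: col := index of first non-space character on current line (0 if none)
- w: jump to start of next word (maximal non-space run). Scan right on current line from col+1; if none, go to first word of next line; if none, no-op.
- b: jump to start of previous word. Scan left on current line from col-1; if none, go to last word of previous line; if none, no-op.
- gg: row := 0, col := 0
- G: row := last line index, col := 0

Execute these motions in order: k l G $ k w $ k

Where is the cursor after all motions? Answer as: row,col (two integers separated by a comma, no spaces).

Answer: 2,16

Derivation:
After 1 (k): row=0 col=0 char='t'
After 2 (l): row=0 col=1 char='e'
After 3 (G): row=3 col=0 char='_'
After 4 ($): row=3 col=16 char='n'
After 5 (k): row=2 col=16 char='e'
After 6 (w): row=3 col=2 char='w'
After 7 ($): row=3 col=16 char='n'
After 8 (k): row=2 col=16 char='e'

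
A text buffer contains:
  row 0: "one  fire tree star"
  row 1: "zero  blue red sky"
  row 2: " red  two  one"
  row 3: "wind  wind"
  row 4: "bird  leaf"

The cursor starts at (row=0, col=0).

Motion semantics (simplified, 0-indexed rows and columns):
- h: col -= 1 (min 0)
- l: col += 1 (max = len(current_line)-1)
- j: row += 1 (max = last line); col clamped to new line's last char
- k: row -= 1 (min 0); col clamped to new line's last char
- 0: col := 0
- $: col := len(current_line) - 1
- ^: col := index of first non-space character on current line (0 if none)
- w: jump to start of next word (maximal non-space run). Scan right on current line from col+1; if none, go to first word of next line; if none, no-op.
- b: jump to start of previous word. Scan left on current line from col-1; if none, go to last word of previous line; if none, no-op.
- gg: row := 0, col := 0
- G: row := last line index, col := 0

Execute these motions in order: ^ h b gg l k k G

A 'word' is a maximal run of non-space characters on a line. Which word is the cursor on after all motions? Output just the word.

Answer: bird

Derivation:
After 1 (^): row=0 col=0 char='o'
After 2 (h): row=0 col=0 char='o'
After 3 (b): row=0 col=0 char='o'
After 4 (gg): row=0 col=0 char='o'
After 5 (l): row=0 col=1 char='n'
After 6 (k): row=0 col=1 char='n'
After 7 (k): row=0 col=1 char='n'
After 8 (G): row=4 col=0 char='b'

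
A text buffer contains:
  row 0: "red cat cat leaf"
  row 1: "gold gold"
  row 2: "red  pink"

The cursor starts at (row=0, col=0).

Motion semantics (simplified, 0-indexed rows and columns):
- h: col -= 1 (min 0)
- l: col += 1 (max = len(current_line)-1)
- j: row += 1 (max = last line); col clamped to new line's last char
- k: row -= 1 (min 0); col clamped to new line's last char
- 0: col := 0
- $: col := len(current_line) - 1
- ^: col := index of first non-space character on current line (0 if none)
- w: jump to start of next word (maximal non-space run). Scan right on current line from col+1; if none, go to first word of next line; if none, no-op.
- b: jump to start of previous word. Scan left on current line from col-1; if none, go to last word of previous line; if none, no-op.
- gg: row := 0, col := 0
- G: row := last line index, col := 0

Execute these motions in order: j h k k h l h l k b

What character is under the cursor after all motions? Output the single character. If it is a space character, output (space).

After 1 (j): row=1 col=0 char='g'
After 2 (h): row=1 col=0 char='g'
After 3 (k): row=0 col=0 char='r'
After 4 (k): row=0 col=0 char='r'
After 5 (h): row=0 col=0 char='r'
After 6 (l): row=0 col=1 char='e'
After 7 (h): row=0 col=0 char='r'
After 8 (l): row=0 col=1 char='e'
After 9 (k): row=0 col=1 char='e'
After 10 (b): row=0 col=0 char='r'

Answer: r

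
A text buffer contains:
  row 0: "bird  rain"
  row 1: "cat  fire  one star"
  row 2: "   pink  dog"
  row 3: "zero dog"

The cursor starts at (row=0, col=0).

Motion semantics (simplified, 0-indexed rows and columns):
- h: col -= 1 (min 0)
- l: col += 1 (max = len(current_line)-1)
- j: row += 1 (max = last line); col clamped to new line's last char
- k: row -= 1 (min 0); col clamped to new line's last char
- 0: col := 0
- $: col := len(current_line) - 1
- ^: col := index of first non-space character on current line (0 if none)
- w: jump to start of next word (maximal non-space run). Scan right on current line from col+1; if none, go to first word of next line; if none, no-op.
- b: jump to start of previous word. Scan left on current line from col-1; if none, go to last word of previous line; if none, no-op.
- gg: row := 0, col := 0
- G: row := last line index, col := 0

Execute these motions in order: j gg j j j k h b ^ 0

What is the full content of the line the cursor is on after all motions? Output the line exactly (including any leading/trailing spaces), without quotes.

After 1 (j): row=1 col=0 char='c'
After 2 (gg): row=0 col=0 char='b'
After 3 (j): row=1 col=0 char='c'
After 4 (j): row=2 col=0 char='_'
After 5 (j): row=3 col=0 char='z'
After 6 (k): row=2 col=0 char='_'
After 7 (h): row=2 col=0 char='_'
After 8 (b): row=1 col=15 char='s'
After 9 (^): row=1 col=0 char='c'
After 10 (0): row=1 col=0 char='c'

Answer: cat  fire  one star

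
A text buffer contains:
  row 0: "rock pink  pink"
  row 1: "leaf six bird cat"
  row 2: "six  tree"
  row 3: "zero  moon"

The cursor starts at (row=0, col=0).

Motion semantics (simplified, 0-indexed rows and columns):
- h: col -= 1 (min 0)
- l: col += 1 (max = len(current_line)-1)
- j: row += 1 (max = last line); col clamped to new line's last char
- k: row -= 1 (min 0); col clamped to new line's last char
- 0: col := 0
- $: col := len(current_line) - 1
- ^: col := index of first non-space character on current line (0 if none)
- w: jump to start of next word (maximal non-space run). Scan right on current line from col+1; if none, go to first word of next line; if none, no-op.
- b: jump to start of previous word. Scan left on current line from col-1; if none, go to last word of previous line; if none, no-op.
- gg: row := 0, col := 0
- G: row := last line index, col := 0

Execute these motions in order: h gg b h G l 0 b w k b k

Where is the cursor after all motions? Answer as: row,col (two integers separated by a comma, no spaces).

After 1 (h): row=0 col=0 char='r'
After 2 (gg): row=0 col=0 char='r'
After 3 (b): row=0 col=0 char='r'
After 4 (h): row=0 col=0 char='r'
After 5 (G): row=3 col=0 char='z'
After 6 (l): row=3 col=1 char='e'
After 7 (0): row=3 col=0 char='z'
After 8 (b): row=2 col=5 char='t'
After 9 (w): row=3 col=0 char='z'
After 10 (k): row=2 col=0 char='s'
After 11 (b): row=1 col=14 char='c'
After 12 (k): row=0 col=14 char='k'

Answer: 0,14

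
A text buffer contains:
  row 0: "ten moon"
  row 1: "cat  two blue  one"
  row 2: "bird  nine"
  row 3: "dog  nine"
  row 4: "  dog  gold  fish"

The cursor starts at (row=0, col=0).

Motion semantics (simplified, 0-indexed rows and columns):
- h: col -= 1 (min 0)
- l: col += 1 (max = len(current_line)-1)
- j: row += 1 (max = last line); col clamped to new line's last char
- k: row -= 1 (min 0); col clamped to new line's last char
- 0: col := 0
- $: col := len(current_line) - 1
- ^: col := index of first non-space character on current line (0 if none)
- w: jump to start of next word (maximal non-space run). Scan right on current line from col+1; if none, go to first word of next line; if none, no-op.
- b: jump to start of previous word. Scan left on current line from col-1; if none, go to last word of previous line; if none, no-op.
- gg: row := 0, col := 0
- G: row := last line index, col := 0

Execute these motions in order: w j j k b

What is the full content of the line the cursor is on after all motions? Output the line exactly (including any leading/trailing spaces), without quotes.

Answer: cat  two blue  one

Derivation:
After 1 (w): row=0 col=4 char='m'
After 2 (j): row=1 col=4 char='_'
After 3 (j): row=2 col=4 char='_'
After 4 (k): row=1 col=4 char='_'
After 5 (b): row=1 col=0 char='c'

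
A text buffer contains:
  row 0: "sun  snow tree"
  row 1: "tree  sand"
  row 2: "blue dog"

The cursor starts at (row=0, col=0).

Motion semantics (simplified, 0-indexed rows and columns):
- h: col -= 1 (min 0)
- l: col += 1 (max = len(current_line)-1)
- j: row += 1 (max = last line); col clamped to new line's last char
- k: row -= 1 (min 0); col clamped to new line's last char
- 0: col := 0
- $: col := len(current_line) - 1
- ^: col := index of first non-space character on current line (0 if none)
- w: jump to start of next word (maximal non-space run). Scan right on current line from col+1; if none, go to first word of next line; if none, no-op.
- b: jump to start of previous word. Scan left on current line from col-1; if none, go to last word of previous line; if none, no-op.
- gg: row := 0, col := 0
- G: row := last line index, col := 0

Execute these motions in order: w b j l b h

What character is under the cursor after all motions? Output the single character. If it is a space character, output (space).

After 1 (w): row=0 col=5 char='s'
After 2 (b): row=0 col=0 char='s'
After 3 (j): row=1 col=0 char='t'
After 4 (l): row=1 col=1 char='r'
After 5 (b): row=1 col=0 char='t'
After 6 (h): row=1 col=0 char='t'

Answer: t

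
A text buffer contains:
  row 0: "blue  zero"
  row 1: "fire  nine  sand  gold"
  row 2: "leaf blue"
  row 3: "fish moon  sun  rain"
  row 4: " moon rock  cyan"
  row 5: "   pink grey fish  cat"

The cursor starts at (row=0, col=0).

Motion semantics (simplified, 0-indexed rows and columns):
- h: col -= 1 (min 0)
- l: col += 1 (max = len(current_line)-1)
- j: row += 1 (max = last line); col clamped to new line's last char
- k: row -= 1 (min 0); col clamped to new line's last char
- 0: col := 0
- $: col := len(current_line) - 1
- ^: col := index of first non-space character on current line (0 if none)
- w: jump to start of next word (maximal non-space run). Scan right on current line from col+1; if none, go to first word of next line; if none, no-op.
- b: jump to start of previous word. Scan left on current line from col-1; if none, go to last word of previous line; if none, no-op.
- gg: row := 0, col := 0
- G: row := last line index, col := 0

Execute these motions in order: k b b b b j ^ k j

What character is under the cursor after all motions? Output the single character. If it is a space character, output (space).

Answer: f

Derivation:
After 1 (k): row=0 col=0 char='b'
After 2 (b): row=0 col=0 char='b'
After 3 (b): row=0 col=0 char='b'
After 4 (b): row=0 col=0 char='b'
After 5 (b): row=0 col=0 char='b'
After 6 (j): row=1 col=0 char='f'
After 7 (^): row=1 col=0 char='f'
After 8 (k): row=0 col=0 char='b'
After 9 (j): row=1 col=0 char='f'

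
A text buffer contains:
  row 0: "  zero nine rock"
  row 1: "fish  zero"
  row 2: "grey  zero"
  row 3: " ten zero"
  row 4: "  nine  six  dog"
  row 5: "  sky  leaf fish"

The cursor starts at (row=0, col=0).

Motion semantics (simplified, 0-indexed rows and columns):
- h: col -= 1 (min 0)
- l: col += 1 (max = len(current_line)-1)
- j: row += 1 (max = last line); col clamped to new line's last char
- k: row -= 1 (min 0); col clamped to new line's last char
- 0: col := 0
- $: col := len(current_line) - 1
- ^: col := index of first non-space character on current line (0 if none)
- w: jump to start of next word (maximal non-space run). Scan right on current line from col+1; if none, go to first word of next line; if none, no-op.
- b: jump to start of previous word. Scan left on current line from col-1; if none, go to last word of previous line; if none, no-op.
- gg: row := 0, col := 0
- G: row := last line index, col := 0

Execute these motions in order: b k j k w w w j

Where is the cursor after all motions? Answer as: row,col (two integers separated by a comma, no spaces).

Answer: 1,9

Derivation:
After 1 (b): row=0 col=0 char='_'
After 2 (k): row=0 col=0 char='_'
After 3 (j): row=1 col=0 char='f'
After 4 (k): row=0 col=0 char='_'
After 5 (w): row=0 col=2 char='z'
After 6 (w): row=0 col=7 char='n'
After 7 (w): row=0 col=12 char='r'
After 8 (j): row=1 col=9 char='o'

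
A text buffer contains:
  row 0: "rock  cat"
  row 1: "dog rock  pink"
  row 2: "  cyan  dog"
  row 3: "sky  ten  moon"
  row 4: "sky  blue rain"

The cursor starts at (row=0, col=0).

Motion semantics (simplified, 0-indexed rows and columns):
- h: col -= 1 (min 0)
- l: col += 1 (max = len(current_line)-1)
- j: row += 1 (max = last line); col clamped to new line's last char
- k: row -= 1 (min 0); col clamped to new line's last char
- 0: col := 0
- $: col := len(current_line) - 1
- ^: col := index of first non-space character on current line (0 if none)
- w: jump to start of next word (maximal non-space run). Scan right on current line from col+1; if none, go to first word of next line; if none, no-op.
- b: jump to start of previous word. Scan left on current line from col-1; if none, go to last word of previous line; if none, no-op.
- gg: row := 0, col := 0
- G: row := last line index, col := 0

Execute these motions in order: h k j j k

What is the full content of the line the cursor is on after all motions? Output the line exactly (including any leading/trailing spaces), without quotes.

Answer: dog rock  pink

Derivation:
After 1 (h): row=0 col=0 char='r'
After 2 (k): row=0 col=0 char='r'
After 3 (j): row=1 col=0 char='d'
After 4 (j): row=2 col=0 char='_'
After 5 (k): row=1 col=0 char='d'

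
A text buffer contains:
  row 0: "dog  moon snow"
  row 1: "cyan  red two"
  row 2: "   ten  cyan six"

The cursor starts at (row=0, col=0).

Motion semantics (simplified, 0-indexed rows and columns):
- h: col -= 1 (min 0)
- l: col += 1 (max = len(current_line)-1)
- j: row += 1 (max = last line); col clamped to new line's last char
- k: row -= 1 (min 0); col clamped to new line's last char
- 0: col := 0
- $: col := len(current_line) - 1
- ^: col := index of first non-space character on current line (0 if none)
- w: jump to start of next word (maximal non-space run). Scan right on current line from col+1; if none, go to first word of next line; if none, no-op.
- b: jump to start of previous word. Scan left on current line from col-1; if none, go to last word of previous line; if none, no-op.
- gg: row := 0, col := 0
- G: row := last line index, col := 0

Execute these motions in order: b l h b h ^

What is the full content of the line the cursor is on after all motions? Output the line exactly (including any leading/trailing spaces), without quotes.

Answer: dog  moon snow

Derivation:
After 1 (b): row=0 col=0 char='d'
After 2 (l): row=0 col=1 char='o'
After 3 (h): row=0 col=0 char='d'
After 4 (b): row=0 col=0 char='d'
After 5 (h): row=0 col=0 char='d'
After 6 (^): row=0 col=0 char='d'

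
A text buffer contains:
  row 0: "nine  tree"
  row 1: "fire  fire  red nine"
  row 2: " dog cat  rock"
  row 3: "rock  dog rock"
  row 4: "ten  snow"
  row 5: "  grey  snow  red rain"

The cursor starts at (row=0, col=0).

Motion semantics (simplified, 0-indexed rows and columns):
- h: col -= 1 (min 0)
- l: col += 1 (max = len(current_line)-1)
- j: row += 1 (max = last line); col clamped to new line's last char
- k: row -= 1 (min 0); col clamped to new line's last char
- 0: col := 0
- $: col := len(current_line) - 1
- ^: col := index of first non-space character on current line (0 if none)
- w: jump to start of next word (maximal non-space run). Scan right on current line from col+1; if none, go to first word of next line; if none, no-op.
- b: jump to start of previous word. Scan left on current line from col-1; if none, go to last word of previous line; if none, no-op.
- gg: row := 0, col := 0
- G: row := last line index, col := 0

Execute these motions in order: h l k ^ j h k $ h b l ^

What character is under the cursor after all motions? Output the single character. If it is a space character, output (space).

After 1 (h): row=0 col=0 char='n'
After 2 (l): row=0 col=1 char='i'
After 3 (k): row=0 col=1 char='i'
After 4 (^): row=0 col=0 char='n'
After 5 (j): row=1 col=0 char='f'
After 6 (h): row=1 col=0 char='f'
After 7 (k): row=0 col=0 char='n'
After 8 ($): row=0 col=9 char='e'
After 9 (h): row=0 col=8 char='e'
After 10 (b): row=0 col=6 char='t'
After 11 (l): row=0 col=7 char='r'
After 12 (^): row=0 col=0 char='n'

Answer: n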